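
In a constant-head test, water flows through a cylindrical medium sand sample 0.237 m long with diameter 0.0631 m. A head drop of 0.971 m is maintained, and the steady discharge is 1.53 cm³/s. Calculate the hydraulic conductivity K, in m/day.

Cross-sectional area A = π·(d/2)² = π × (0.0631/2)² = 0.003127 m².
Convert discharge: 1.53 cm³/s = 1.530e-06 m³/s.
Darcy's law rearranged: K = Q·L / (A·Δh) = 1.530e-06 × 0.237 / (0.003127 × 0.971) = 0.0001194 m/s = 10.32 m/day.

10.3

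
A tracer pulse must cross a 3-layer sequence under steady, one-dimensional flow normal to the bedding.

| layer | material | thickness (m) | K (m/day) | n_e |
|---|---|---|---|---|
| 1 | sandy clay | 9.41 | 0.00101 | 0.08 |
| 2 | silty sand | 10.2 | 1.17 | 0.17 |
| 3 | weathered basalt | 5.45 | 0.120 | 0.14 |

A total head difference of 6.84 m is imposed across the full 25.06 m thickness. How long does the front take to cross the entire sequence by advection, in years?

With flow normal to the layers, continuity requires the same specific discharge q through every layer.
Σ(b_i/K_i) = 9.41/0.00101 + 10.2/1.17 + 5.45/0.120 = 9371 d.
q = Δh / Σ(b_i/K_i) = 6.84 / 9371 = 0.0007299 m/day.
In each layer the seepage velocity is v_i = q/n_i, so the layer transit time is t_i = b_i·n_i / q:
  layer 1 (sandy clay): t_1 = 9.41 × 0.08 / 0.0007299 = 1031 d
  layer 2 (silty sand): t_2 = 10.2 × 0.17 / 0.0007299 = 2376 d
  layer 3 (weathered basalt): t_3 = 5.45 × 0.14 / 0.0007299 = 1045 d
Total t = Σ t_i = 4452 days = 12.19 years.

12.2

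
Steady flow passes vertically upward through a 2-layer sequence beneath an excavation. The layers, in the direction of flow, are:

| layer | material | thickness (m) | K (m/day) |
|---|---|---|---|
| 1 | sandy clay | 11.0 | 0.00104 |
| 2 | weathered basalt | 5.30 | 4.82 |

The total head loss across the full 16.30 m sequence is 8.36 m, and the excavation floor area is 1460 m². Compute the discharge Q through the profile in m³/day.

Flow is perpendicular to layering, so the layers act in series and the equivalent K is the thickness-weighted harmonic mean.
Total thickness L = 11.0 + 5.30 = 16.30 m.
Σ(b_i/K_i) = 11.0/0.00104 + 5.30/4.82 = 10578 d.
K_eq = L / Σ(b_i/K_i) = 16.30 / 10578 = 0.001541 m/day.
Q = K_eq · A · (Δh/L) = 0.001541 × 1460 × (8.36/16.30) = 1.154 m³/day.

1.15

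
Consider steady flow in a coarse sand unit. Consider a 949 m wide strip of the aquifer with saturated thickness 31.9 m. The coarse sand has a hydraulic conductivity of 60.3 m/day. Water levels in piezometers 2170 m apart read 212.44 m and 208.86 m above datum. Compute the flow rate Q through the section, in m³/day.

Cross-sectional area A = 949 × 31.9 = 30273 m².
Hydraulic gradient i = (212.44 − 208.86) / 2170 = 3.58 / 2170 = 0.001650.
Darcy's law: Q = K · A · i = 60.30 × 30273 × 0.001650 = 3012 m³/day.

3010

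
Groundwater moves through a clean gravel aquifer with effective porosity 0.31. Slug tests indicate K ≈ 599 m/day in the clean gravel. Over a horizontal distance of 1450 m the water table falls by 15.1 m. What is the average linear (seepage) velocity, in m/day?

Hydraulic gradient i = Δh / L = 15.1 / 1450 = 0.01041.
Darcy flux q = K · i = 599.0 × 0.01041 = 6.238 m/day.
Seepage velocity v = q / n_e = 6.238 / 0.31 = 20.12 m/day.

20.1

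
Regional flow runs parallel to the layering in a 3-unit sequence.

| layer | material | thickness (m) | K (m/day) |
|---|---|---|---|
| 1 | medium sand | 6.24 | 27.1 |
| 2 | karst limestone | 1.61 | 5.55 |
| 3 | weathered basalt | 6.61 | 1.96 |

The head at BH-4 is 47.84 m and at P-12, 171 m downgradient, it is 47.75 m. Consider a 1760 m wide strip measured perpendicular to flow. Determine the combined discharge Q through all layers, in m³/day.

Flow is parallel to layering, so each bed carries its own Darcy discharge and the transmissivities add.
Σ(K_i·b_i) = 27.1×6.24 + 5.55×1.61 + 1.96×6.61 = 191.0 m²/day.
Hydraulic gradient i = (47.84 − 47.75) / 171 = 0.09 / 171 = 0.0005263.
Q = Σ(K_i·b_i) · W · i = 191.0 × 1760 × 0.0005263 = 176.9 m³/day.

177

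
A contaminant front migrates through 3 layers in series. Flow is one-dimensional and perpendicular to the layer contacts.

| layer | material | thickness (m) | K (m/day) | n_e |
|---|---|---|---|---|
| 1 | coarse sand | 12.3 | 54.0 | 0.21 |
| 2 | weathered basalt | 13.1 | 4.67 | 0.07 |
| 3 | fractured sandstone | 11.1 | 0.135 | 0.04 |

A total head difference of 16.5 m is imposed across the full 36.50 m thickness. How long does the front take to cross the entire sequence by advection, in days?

20.4

With flow normal to the layers, continuity requires the same specific discharge q through every layer.
Σ(b_i/K_i) = 12.3/54.0 + 13.1/4.67 + 11.1/0.135 = 85.26 d.
q = Δh / Σ(b_i/K_i) = 16.5 / 85.26 = 0.1935 m/day.
In each layer the seepage velocity is v_i = q/n_i, so the layer transit time is t_i = b_i·n_i / q:
  layer 1 (coarse sand): t_1 = 12.3 × 0.21 / 0.1935 = 13.35 d
  layer 2 (weathered basalt): t_2 = 13.1 × 0.07 / 0.1935 = 4.738 d
  layer 3 (fractured sandstone): t_3 = 11.1 × 0.04 / 0.1935 = 2.294 d
Total t = Σ t_i = 20.38 days.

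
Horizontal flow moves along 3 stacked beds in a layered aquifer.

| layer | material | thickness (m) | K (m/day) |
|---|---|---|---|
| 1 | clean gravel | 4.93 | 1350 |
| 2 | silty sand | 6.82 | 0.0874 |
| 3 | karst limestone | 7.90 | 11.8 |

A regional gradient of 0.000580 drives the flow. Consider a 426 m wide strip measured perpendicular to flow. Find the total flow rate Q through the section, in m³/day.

1670

Flow is parallel to layering, so each bed carries its own Darcy discharge and the transmissivities add.
Σ(K_i·b_i) = 1350×4.93 + 0.0874×6.82 + 11.8×7.90 = 6749 m²/day.
Hydraulic gradient i = 0.000580.
Q = Σ(K_i·b_i) · W · i = 6749 × 426 × 0.0005800 = 1668 m³/day.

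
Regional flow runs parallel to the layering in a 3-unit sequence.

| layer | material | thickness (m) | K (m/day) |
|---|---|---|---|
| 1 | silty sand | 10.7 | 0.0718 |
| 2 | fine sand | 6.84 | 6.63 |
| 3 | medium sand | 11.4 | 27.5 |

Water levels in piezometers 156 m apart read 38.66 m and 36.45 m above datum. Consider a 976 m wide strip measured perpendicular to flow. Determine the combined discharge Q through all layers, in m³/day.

Flow is parallel to layering, so each bed carries its own Darcy discharge and the transmissivities add.
Σ(K_i·b_i) = 0.0718×10.7 + 6.63×6.84 + 27.5×11.4 = 359.6 m²/day.
Hydraulic gradient i = (38.66 − 36.45) / 156 = 2.21 / 156 = 0.01417.
Q = Σ(K_i·b_i) · W · i = 359.6 × 976 × 0.01417 = 4972 m³/day.

4970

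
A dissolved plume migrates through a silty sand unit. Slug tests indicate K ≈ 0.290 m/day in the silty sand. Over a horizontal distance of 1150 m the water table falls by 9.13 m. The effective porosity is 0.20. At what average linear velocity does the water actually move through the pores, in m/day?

0.0115

Hydraulic gradient i = Δh / L = 9.13 / 1150 = 0.007939.
Darcy flux q = K · i = 0.2900 × 0.007939 = 0.002302 m/day.
Seepage velocity v = q / n_e = 0.002302 / 0.20 = 0.01151 m/day.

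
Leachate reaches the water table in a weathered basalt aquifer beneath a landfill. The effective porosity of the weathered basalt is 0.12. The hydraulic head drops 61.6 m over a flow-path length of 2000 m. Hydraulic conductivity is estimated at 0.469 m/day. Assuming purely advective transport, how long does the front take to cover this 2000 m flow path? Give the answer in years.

Hydraulic gradient i = Δh / L = 61.6 / 2000 = 0.03080.
Darcy flux q = K · i = 0.4690 × 0.03080 = 0.01445 m/day.
Seepage velocity v = q / n_e = 0.01445 / 0.12 = 0.1204 m/day.
Travel time t = L / v = 2000 / 0.1204 = 16615 days = 45.49 years.

45.5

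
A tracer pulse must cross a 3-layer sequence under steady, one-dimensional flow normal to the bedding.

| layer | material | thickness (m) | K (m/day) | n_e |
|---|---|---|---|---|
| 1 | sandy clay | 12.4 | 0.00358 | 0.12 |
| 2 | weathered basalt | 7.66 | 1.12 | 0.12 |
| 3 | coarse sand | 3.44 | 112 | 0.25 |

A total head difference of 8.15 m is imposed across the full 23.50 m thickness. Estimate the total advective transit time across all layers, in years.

With flow normal to the layers, continuity requires the same specific discharge q through every layer.
Σ(b_i/K_i) = 12.4/0.00358 + 7.66/1.12 + 3.44/112 = 3471 d.
q = Δh / Σ(b_i/K_i) = 8.15 / 3471 = 0.002348 m/day.
In each layer the seepage velocity is v_i = q/n_i, so the layer transit time is t_i = b_i·n_i / q:
  layer 1 (sandy clay): t_1 = 12.4 × 0.12 / 0.002348 = 633.6 d
  layer 2 (weathered basalt): t_2 = 7.66 × 0.12 / 0.002348 = 391.4 d
  layer 3 (coarse sand): t_3 = 3.44 × 0.25 / 0.002348 = 366.2 d
Total t = Σ t_i = 1391 days = 3.809 years.

3.81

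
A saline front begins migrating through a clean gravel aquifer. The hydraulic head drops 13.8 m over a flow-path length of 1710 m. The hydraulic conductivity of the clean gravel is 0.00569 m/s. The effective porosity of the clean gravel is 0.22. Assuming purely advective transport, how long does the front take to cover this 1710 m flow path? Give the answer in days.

94.8

Convert K: 0.00569 m/s × 86400 = 491.6 m/day.
Hydraulic gradient i = Δh / L = 13.8 / 1710 = 0.008070.
Darcy flux q = K · i = 491.6 × 0.008070 = 3.967 m/day.
Seepage velocity v = q / n_e = 3.967 / 0.22 = 18.03 m/day.
Travel time t = L / v = 1710 / 18.03 = 94.82 days.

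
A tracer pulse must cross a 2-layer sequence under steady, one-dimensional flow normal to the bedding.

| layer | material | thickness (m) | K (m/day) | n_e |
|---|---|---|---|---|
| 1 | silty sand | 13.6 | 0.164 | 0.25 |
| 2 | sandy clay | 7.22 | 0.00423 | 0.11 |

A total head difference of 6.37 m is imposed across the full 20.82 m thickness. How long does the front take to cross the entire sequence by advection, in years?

With flow normal to the layers, continuity requires the same specific discharge q through every layer.
Σ(b_i/K_i) = 13.6/0.164 + 7.22/0.00423 = 1790 d.
q = Δh / Σ(b_i/K_i) = 6.37 / 1790 = 0.003559 m/day.
In each layer the seepage velocity is v_i = q/n_i, so the layer transit time is t_i = b_i·n_i / q:
  layer 1 (silty sand): t_1 = 13.6 × 0.25 / 0.003559 = 955.3 d
  layer 2 (sandy clay): t_2 = 7.22 × 0.11 / 0.003559 = 223.1 d
Total t = Σ t_i = 1178 days = 3.226 years.

3.23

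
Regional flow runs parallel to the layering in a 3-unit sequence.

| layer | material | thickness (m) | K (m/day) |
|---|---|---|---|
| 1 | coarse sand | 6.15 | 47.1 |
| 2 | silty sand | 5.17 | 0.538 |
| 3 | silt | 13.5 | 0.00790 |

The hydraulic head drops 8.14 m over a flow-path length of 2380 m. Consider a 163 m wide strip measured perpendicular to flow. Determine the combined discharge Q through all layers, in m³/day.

163

Flow is parallel to layering, so each bed carries its own Darcy discharge and the transmissivities add.
Σ(K_i·b_i) = 47.1×6.15 + 0.538×5.17 + 0.00790×13.5 = 292.6 m²/day.
Hydraulic gradient i = Δh / L = 8.14 / 2380 = 0.003420.
Q = Σ(K_i·b_i) · W · i = 292.6 × 163 × 0.003420 = 163.1 m³/day.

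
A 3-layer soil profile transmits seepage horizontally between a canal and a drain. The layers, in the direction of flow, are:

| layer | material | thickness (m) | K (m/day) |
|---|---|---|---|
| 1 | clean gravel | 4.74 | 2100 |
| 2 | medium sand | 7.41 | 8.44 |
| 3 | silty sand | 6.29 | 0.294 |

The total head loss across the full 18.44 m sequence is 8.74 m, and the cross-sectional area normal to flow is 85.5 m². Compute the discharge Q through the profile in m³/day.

Flow is perpendicular to layering, so the layers act in series and the equivalent K is the thickness-weighted harmonic mean.
Total thickness L = 4.74 + 7.41 + 6.29 = 18.44 m.
Σ(b_i/K_i) = 4.74/2100 + 7.41/8.44 + 6.29/0.294 = 22.27 d.
K_eq = L / Σ(b_i/K_i) = 18.44 / 22.27 = 0.8278 m/day.
Q = K_eq · A · (Δh/L) = 0.8278 × 85.5 × (8.74/18.44) = 33.55 m³/day.

33.5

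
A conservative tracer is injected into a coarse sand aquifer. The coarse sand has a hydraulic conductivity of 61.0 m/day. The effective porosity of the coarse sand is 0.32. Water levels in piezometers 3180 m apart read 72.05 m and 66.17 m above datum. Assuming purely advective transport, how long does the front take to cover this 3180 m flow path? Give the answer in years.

Hydraulic gradient i = (72.05 − 66.17) / 3180 = 5.88 / 3180 = 0.001849.
Darcy flux q = K · i = 61.00 × 0.001849 = 0.1128 m/day.
Seepage velocity v = q / n_e = 0.1128 / 0.32 = 0.3525 m/day.
Travel time t = L / v = 3180 / 0.3525 = 9022 days = 24.70 years.

24.7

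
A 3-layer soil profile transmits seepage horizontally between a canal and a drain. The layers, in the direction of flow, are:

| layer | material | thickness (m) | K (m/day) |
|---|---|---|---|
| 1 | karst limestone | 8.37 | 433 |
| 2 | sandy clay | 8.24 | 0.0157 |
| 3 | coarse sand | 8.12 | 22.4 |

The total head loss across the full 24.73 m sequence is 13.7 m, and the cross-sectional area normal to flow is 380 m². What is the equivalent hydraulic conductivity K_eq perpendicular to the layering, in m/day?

0.0471

Flow is perpendicular to layering, so the layers act in series and the equivalent K is the thickness-weighted harmonic mean.
Total thickness L = 8.37 + 8.24 + 8.12 = 24.73 m.
Σ(b_i/K_i) = 8.37/433 + 8.24/0.0157 + 8.12/22.4 = 525.2 d.
K_eq = L / Σ(b_i/K_i) = 24.73 / 525.2 = 0.04708 m/day.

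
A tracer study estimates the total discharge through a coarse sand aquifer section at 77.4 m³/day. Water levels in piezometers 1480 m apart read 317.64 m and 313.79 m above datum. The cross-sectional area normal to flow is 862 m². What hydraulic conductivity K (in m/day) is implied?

34.5

Hydraulic gradient i = (317.64 − 313.79) / 1480 = 3.85 / 1480 = 0.002601.
From Q = K·A·i, K = Q / (A·i) = 77.4 / (862.0 × 0.002601) = 34.52 m/day.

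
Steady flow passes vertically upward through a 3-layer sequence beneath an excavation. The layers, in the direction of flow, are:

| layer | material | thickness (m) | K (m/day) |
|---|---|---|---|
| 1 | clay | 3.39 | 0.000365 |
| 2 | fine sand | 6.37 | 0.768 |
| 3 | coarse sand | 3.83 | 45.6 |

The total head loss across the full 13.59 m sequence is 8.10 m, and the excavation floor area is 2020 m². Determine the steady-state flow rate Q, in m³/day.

1.76

Flow is perpendicular to layering, so the layers act in series and the equivalent K is the thickness-weighted harmonic mean.
Total thickness L = 3.39 + 6.37 + 3.83 = 13.59 m.
Σ(b_i/K_i) = 3.39/0.000365 + 6.37/0.768 + 3.83/45.6 = 9296 d.
K_eq = L / Σ(b_i/K_i) = 13.59 / 9296 = 0.001462 m/day.
Q = K_eq · A · (Δh/L) = 0.001462 × 2020 × (8.10/13.59) = 1.760 m³/day.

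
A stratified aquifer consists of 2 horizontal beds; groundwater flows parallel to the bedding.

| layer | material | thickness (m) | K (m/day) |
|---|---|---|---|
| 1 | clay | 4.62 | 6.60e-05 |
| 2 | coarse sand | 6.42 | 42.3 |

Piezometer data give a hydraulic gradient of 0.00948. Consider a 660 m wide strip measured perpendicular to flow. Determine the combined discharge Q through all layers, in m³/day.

Flow is parallel to layering, so each bed carries its own Darcy discharge and the transmissivities add.
Σ(K_i·b_i) = 6.60e-05×4.62 + 42.3×6.42 = 271.6 m²/day.
Hydraulic gradient i = 0.00948.
Q = Σ(K_i·b_i) · W · i = 271.6 × 660 × 0.009480 = 1699 m³/day.

1700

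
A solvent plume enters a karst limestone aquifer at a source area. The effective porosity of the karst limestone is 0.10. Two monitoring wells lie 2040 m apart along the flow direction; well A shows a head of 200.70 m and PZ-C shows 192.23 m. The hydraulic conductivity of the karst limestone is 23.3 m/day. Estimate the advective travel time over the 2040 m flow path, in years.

Hydraulic gradient i = (200.70 − 192.23) / 2040 = 8.47 / 2040 = 0.004152.
Darcy flux q = K · i = 23.30 × 0.004152 = 0.09674 m/day.
Seepage velocity v = q / n_e = 0.09674 / 0.10 = 0.9674 m/day.
Travel time t = L / v = 2040 / 0.9674 = 2109 days = 5.773 years.

5.77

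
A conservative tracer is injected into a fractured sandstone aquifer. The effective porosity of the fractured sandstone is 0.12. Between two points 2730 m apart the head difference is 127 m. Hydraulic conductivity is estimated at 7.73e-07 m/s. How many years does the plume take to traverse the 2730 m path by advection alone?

289

Convert K: 7.73e-07 m/s × 86400 = 0.06679 m/day.
Hydraulic gradient i = Δh / L = 127 / 2730 = 0.04652.
Darcy flux q = K · i = 0.06679 × 0.04652 = 0.003107 m/day.
Seepage velocity v = q / n_e = 0.003107 / 0.12 = 0.02589 m/day.
Travel time t = L / v = 2730 / 0.02589 = 1.054e+05 days = 288.7 years.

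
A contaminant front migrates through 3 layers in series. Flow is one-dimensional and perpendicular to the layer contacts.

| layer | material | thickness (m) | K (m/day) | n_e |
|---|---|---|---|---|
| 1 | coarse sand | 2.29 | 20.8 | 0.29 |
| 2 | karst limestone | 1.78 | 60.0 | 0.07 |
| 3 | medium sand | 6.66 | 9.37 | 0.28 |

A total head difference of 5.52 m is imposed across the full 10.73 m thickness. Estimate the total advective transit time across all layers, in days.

0.409

With flow normal to the layers, continuity requires the same specific discharge q through every layer.
Σ(b_i/K_i) = 2.29/20.8 + 1.78/60.0 + 6.66/9.37 = 0.8505 d.
q = Δh / Σ(b_i/K_i) = 5.52 / 0.8505 = 6.490 m/day.
In each layer the seepage velocity is v_i = q/n_i, so the layer transit time is t_i = b_i·n_i / q:
  layer 1 (coarse sand): t_1 = 2.29 × 0.29 / 6.490 = 0.1023 d
  layer 2 (karst limestone): t_2 = 1.78 × 0.07 / 6.490 = 0.01920 d
  layer 3 (medium sand): t_3 = 6.66 × 0.28 / 6.490 = 0.2873 d
Total t = Σ t_i = 0.4089 days.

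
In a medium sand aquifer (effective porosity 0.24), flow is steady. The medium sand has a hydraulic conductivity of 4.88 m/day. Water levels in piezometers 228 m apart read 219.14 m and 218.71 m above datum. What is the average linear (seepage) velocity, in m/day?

0.0383

Hydraulic gradient i = (219.14 − 218.71) / 228 = 0.43 / 228 = 0.001886.
Darcy flux q = K · i = 4.880 × 0.001886 = 0.009204 m/day.
Seepage velocity v = q / n_e = 0.009204 / 0.24 = 0.03835 m/day.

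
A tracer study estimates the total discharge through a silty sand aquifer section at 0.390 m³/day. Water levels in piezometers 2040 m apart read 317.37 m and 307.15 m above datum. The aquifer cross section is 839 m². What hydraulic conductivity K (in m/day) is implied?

Hydraulic gradient i = (317.37 − 307.15) / 2040 = 10.22 / 2040 = 0.005010.
From Q = K·A·i, K = Q / (A·i) = 0.390 / (839.0 × 0.005010) = 0.09279 m/day.

0.0928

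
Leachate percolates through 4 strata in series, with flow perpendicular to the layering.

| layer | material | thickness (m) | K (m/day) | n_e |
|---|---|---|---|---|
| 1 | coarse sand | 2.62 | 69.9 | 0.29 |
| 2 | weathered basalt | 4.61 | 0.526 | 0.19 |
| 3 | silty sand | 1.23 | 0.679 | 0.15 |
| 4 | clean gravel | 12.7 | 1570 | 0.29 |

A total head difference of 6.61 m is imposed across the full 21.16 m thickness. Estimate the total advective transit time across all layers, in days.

With flow normal to the layers, continuity requires the same specific discharge q through every layer.
Σ(b_i/K_i) = 2.62/69.9 + 4.61/0.526 + 1.23/0.679 + 12.7/1570 = 10.62 d.
q = Δh / Σ(b_i/K_i) = 6.61 / 10.62 = 0.6223 m/day.
In each layer the seepage velocity is v_i = q/n_i, so the layer transit time is t_i = b_i·n_i / q:
  layer 1 (coarse sand): t_1 = 2.62 × 0.29 / 0.6223 = 1.221 d
  layer 2 (weathered basalt): t_2 = 4.61 × 0.19 / 0.6223 = 1.407 d
  layer 3 (silty sand): t_3 = 1.23 × 0.15 / 0.6223 = 0.2965 d
  layer 4 (clean gravel): t_4 = 12.7 × 0.29 / 0.6223 = 5.918 d
Total t = Σ t_i = 8.843 days.

8.84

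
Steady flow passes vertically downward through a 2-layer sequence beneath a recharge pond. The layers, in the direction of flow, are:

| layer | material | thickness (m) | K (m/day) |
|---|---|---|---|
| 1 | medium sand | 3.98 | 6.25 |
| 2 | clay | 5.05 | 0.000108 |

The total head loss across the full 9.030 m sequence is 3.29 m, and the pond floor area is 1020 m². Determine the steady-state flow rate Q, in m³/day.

Flow is perpendicular to layering, so the layers act in series and the equivalent K is the thickness-weighted harmonic mean.
Total thickness L = 3.98 + 5.05 = 9.030 m.
Σ(b_i/K_i) = 3.98/6.25 + 5.05/0.000108 = 46760 d.
K_eq = L / Σ(b_i/K_i) = 9.030 / 46760 = 0.0001931 m/day.
Q = K_eq · A · (Δh/L) = 0.0001931 × 1020 × (3.29/9.030) = 0.07177 m³/day.

0.0718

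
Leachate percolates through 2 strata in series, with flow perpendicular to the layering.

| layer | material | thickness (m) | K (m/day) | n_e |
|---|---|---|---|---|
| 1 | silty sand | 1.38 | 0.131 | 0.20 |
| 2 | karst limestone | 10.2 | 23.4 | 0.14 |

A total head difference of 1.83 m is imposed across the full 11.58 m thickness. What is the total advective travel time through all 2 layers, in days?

10.2

With flow normal to the layers, continuity requires the same specific discharge q through every layer.
Σ(b_i/K_i) = 1.38/0.131 + 10.2/23.4 = 10.97 d.
q = Δh / Σ(b_i/K_i) = 1.83 / 10.97 = 0.1668 m/day.
In each layer the seepage velocity is v_i = q/n_i, so the layer transit time is t_i = b_i·n_i / q:
  layer 1 (silty sand): t_1 = 1.38 × 0.20 / 0.1668 = 1.655 d
  layer 2 (karst limestone): t_2 = 10.2 × 0.14 / 0.1668 = 8.560 d
Total t = Σ t_i = 10.21 days.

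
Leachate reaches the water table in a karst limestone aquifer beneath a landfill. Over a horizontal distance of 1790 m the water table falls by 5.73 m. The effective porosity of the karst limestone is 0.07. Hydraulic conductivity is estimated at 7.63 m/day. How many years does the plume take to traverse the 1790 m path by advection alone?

14.0

Hydraulic gradient i = Δh / L = 5.73 / 1790 = 0.003201.
Darcy flux q = K · i = 7.630 × 0.003201 = 0.02442 m/day.
Seepage velocity v = q / n_e = 0.02442 / 0.07 = 0.3489 m/day.
Travel time t = L / v = 1790 / 0.3489 = 5130 days = 14.05 years.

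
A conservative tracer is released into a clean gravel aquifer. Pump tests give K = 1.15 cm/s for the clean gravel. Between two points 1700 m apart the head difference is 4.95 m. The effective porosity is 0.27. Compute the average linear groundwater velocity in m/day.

Convert K: 1.15 cm/s × 864 = 993.6 m/day.
Hydraulic gradient i = Δh / L = 4.95 / 1700 = 0.002912.
Darcy flux q = K · i = 993.6 × 0.002912 = 2.893 m/day.
Seepage velocity v = q / n_e = 2.893 / 0.27 = 10.72 m/day.

10.7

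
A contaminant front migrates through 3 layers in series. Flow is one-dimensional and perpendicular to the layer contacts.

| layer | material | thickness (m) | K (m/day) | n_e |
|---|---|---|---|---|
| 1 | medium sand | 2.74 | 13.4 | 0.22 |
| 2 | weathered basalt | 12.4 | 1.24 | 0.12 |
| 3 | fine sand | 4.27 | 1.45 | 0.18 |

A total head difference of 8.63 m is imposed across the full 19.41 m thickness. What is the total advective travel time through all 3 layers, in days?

4.36

With flow normal to the layers, continuity requires the same specific discharge q through every layer.
Σ(b_i/K_i) = 2.74/13.4 + 12.4/1.24 + 4.27/1.45 = 13.15 d.
q = Δh / Σ(b_i/K_i) = 8.63 / 13.15 = 0.6563 m/day.
In each layer the seepage velocity is v_i = q/n_i, so the layer transit time is t_i = b_i·n_i / q:
  layer 1 (medium sand): t_1 = 2.74 × 0.22 / 0.6563 = 0.9185 d
  layer 2 (weathered basalt): t_2 = 12.4 × 0.12 / 0.6563 = 2.267 d
  layer 3 (fine sand): t_3 = 4.27 × 0.18 / 0.6563 = 1.171 d
Total t = Σ t_i = 4.357 days.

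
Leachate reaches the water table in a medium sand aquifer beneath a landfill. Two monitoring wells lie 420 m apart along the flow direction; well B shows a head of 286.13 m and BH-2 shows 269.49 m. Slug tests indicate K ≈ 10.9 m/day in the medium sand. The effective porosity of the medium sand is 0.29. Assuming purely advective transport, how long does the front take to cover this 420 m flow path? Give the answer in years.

Hydraulic gradient i = (286.13 − 269.49) / 420 = 16.64 / 420 = 0.03962.
Darcy flux q = K · i = 10.90 × 0.03962 = 0.4318 m/day.
Seepage velocity v = q / n_e = 0.4318 / 0.29 = 1.489 m/day.
Travel time t = L / v = 420 / 1.489 = 282.0 days = 0.7722 years.

0.772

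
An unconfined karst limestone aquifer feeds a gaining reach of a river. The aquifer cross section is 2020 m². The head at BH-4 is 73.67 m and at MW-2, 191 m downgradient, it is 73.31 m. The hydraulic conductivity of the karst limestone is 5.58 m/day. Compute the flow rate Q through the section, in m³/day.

21.2

Hydraulic gradient i = (73.67 − 73.31) / 191 = 0.36 / 191 = 0.001885.
Darcy's law: Q = K · A · i = 5.580 × 2020 × 0.001885 = 21.24 m³/day.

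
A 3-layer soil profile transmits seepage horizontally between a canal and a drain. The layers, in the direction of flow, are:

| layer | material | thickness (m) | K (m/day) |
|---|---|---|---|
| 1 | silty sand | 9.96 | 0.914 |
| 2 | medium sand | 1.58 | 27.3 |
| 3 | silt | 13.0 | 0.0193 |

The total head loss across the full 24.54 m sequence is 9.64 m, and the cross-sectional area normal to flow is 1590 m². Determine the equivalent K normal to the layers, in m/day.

0.0358

Flow is perpendicular to layering, so the layers act in series and the equivalent K is the thickness-weighted harmonic mean.
Total thickness L = 9.96 + 1.58 + 13.0 = 24.54 m.
Σ(b_i/K_i) = 9.96/0.914 + 1.58/27.3 + 13.0/0.0193 = 684.5 d.
K_eq = L / Σ(b_i/K_i) = 24.54 / 684.5 = 0.03585 m/day.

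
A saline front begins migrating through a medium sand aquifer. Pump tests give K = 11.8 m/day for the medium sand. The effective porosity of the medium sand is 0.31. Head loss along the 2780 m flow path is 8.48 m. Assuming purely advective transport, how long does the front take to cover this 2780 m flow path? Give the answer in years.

65.6

Hydraulic gradient i = Δh / L = 8.48 / 2780 = 0.003050.
Darcy flux q = K · i = 11.80 × 0.003050 = 0.03599 m/day.
Seepage velocity v = q / n_e = 0.03599 / 0.31 = 0.1161 m/day.
Travel time t = L / v = 2780 / 0.1161 = 23943 days = 65.55 years.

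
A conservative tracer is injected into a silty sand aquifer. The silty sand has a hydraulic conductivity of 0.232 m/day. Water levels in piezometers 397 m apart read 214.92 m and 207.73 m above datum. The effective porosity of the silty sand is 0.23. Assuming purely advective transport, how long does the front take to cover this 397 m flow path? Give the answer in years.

59.5

Hydraulic gradient i = (214.92 − 207.73) / 397 = 7.19 / 397 = 0.01811.
Darcy flux q = K · i = 0.2320 × 0.01811 = 0.004202 m/day.
Seepage velocity v = q / n_e = 0.004202 / 0.23 = 0.01827 m/day.
Travel time t = L / v = 397 / 0.01827 = 21732 days = 59.50 years.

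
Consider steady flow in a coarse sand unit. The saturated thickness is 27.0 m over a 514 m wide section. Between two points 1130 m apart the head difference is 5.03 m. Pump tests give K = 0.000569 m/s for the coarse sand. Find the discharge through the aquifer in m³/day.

Convert K: 0.000569 m/s × 86400 = 49.16 m/day.
Cross-sectional area A = 514 × 27.0 = 13878 m².
Hydraulic gradient i = Δh / L = 5.03 / 1130 = 0.004451.
Darcy's law: Q = K · A · i = 49.16 × 13878 × 0.004451 = 3037 m³/day.

3040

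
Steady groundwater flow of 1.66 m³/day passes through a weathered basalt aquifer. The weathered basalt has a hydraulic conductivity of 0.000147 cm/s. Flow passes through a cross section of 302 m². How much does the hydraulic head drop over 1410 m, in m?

61.0

Convert K: 0.000147 cm/s × 864 = 0.1270 m/day.
From Q = K·A·i, i = Q / (K·A) = 1.66 / (0.1270 × 302.0) = 0.04328.
Head loss Δh = i · L = 0.04328 × 1410 = 61.02 m.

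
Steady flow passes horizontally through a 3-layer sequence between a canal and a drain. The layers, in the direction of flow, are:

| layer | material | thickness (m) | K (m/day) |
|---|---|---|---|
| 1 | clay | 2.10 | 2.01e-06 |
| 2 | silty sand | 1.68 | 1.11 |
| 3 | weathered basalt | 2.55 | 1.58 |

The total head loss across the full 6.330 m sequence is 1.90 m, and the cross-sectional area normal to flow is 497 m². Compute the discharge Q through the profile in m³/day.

0.000904

Flow is perpendicular to layering, so the layers act in series and the equivalent K is the thickness-weighted harmonic mean.
Total thickness L = 2.10 + 1.68 + 2.55 = 6.330 m.
Σ(b_i/K_i) = 2.10/2.01e-06 + 1.68/1.11 + 2.55/1.58 = 1.045e+06 d.
K_eq = L / Σ(b_i/K_i) = 6.330 / 1.045e+06 = 6.059e-06 m/day.
Q = K_eq · A · (Δh/L) = 6.059e-06 × 497 × (1.90/6.330) = 0.0009038 m³/day.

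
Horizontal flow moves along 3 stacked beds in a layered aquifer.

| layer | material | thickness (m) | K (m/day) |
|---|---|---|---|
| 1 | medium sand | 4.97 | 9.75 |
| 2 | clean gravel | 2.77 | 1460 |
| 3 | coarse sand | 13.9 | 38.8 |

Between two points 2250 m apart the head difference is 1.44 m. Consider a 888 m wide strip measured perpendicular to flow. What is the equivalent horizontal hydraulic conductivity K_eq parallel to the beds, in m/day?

Flow is parallel to layering, so each bed carries its own Darcy discharge and the transmissivities add.
Σ(K_i·b_i) = 9.75×4.97 + 1460×2.77 + 38.8×13.9 = 4632 m²/day.
Total thickness b = 21.64 m, so K_eq = Σ(K_i·b_i)/b = 214.0 m/day.

214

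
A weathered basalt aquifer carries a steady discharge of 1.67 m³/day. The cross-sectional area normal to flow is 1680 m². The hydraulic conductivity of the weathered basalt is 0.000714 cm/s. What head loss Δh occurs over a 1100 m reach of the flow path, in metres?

1.77

Convert K: 0.000714 cm/s × 864 = 0.6169 m/day.
From Q = K·A·i, i = Q / (K·A) = 1.67 / (0.6169 × 1680) = 0.001611.
Head loss Δh = i · L = 0.001611 × 1100 = 1.773 m.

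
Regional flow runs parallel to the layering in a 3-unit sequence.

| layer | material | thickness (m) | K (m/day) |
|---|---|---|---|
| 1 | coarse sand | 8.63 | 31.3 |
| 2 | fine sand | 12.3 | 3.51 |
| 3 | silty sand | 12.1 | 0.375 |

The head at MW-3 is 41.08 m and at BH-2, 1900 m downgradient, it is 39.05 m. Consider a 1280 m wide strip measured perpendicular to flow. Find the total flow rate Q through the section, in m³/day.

435

Flow is parallel to layering, so each bed carries its own Darcy discharge and the transmissivities add.
Σ(K_i·b_i) = 31.3×8.63 + 3.51×12.3 + 0.375×12.1 = 317.8 m²/day.
Hydraulic gradient i = (41.08 − 39.05) / 1900 = 2.03 / 1900 = 0.001068.
Q = Σ(K_i·b_i) · W · i = 317.8 × 1280 × 0.001068 = 434.7 m³/day.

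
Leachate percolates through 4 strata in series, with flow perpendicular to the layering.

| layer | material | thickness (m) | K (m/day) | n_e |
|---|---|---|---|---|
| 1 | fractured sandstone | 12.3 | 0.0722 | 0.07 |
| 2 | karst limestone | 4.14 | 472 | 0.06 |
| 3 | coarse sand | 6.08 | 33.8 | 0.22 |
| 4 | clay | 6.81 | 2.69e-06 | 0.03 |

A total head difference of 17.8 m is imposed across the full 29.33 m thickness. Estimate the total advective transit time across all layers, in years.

With flow normal to the layers, continuity requires the same specific discharge q through every layer.
Σ(b_i/K_i) = 12.3/0.0722 + 4.14/472 + 6.08/33.8 + 6.81/2.69e-06 = 2.532e+06 d.
q = Δh / Σ(b_i/K_i) = 17.8 / 2.532e+06 = 7.031e-06 m/day.
In each layer the seepage velocity is v_i = q/n_i, so the layer transit time is t_i = b_i·n_i / q:
  layer 1 (fractured sandstone): t_1 = 12.3 × 0.07 / 7.031e-06 = 1.225e+05 d
  layer 2 (karst limestone): t_2 = 4.14 × 0.06 / 7.031e-06 = 35331 d
  layer 3 (coarse sand): t_3 = 6.08 × 0.22 / 7.031e-06 = 1.903e+05 d
  layer 4 (clay): t_4 = 6.81 × 0.03 / 7.031e-06 = 29058 d
Total t = Σ t_i = 3.771e+05 days = 1032 years.

1030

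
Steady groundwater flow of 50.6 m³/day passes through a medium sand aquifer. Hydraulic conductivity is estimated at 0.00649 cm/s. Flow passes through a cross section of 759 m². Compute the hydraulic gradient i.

0.0119

Convert K: 0.00649 cm/s × 864 = 5.607 m/day.
From Q = K·A·i, i = Q / (K·A) = 50.6 / (5.607 × 759.0) = 0.01189.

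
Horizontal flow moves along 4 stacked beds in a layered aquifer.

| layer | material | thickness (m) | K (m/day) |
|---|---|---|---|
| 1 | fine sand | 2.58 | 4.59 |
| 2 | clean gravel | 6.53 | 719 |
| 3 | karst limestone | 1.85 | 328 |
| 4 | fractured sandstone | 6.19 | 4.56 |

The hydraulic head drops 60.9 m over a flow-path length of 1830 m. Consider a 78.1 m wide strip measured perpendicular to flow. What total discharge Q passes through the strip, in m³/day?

Flow is parallel to layering, so each bed carries its own Darcy discharge and the transmissivities add.
Σ(K_i·b_i) = 4.59×2.58 + 719×6.53 + 328×1.85 + 4.56×6.19 = 5342 m²/day.
Hydraulic gradient i = Δh / L = 60.9 / 1830 = 0.03328.
Q = Σ(K_i·b_i) · W · i = 5342 × 78.1 × 0.03328 = 13884 m³/day.

13900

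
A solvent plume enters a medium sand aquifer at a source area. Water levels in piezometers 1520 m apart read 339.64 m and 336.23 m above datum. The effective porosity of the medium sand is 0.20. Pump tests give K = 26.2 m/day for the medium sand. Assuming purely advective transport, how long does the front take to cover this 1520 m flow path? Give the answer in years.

14.2

Hydraulic gradient i = (339.64 − 336.23) / 1520 = 3.41 / 1520 = 0.002243.
Darcy flux q = K · i = 26.20 × 0.002243 = 0.05878 m/day.
Seepage velocity v = q / n_e = 0.05878 / 0.20 = 0.2939 m/day.
Travel time t = L / v = 1520 / 0.2939 = 5172 days = 14.16 years.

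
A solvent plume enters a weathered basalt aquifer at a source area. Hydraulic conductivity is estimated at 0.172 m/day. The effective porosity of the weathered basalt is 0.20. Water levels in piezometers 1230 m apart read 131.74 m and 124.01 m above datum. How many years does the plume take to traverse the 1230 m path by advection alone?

623

Hydraulic gradient i = (131.74 − 124.01) / 1230 = 7.73 / 1230 = 0.006285.
Darcy flux q = K · i = 0.1720 × 0.006285 = 0.001081 m/day.
Seepage velocity v = q / n_e = 0.001081 / 0.20 = 0.005405 m/day.
Travel time t = L / v = 1230 / 0.005405 = 2.276e+05 days = 623.1 years.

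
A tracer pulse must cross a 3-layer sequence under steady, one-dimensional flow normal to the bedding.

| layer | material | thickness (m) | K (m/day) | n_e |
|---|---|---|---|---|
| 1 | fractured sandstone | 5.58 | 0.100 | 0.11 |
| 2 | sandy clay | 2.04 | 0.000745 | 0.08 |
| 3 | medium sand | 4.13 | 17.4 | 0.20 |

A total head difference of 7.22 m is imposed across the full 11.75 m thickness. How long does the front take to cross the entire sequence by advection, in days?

With flow normal to the layers, continuity requires the same specific discharge q through every layer.
Σ(b_i/K_i) = 5.58/0.100 + 2.04/0.000745 + 4.13/17.4 = 2794 d.
q = Δh / Σ(b_i/K_i) = 7.22 / 2794 = 0.002584 m/day.
In each layer the seepage velocity is v_i = q/n_i, so the layer transit time is t_i = b_i·n_i / q:
  layer 1 (fractured sandstone): t_1 = 5.58 × 0.11 / 0.002584 = 237.6 d
  layer 2 (sandy clay): t_2 = 2.04 × 0.08 / 0.002584 = 63.16 d
  layer 3 (medium sand): t_3 = 4.13 × 0.20 / 0.002584 = 319.7 d
Total t = Σ t_i = 620.4 days.

620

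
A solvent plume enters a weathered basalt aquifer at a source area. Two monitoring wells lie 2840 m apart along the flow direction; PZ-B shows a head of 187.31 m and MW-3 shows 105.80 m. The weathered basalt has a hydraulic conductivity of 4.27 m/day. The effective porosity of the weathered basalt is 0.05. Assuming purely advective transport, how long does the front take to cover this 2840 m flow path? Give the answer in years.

Hydraulic gradient i = (187.31 − 105.80) / 2840 = 81.51 / 2840 = 0.02870.
Darcy flux q = K · i = 4.270 × 0.02870 = 0.1226 m/day.
Seepage velocity v = q / n_e = 0.1226 / 0.05 = 2.451 m/day.
Travel time t = L / v = 2840 / 2.451 = 1159 days = 3.172 years.

3.17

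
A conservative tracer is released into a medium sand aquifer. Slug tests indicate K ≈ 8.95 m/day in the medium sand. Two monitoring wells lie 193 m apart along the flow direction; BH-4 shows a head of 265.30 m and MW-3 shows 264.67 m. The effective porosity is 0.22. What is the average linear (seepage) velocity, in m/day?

0.133

Hydraulic gradient i = (265.30 − 264.67) / 193 = 0.63 / 193 = 0.003264.
Darcy flux q = K · i = 8.950 × 0.003264 = 0.02922 m/day.
Seepage velocity v = q / n_e = 0.02922 / 0.22 = 0.1328 m/day.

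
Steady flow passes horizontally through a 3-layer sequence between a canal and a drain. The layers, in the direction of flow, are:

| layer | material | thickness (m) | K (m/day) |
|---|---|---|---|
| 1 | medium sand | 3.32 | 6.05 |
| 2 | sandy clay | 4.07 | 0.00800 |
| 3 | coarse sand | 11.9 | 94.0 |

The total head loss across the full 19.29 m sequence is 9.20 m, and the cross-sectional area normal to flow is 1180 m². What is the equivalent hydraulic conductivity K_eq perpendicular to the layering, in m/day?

0.0379

Flow is perpendicular to layering, so the layers act in series and the equivalent K is the thickness-weighted harmonic mean.
Total thickness L = 3.32 + 4.07 + 11.9 = 19.29 m.
Σ(b_i/K_i) = 3.32/6.05 + 4.07/0.00800 + 11.9/94.0 = 509.4 d.
K_eq = L / Σ(b_i/K_i) = 19.29 / 509.4 = 0.03787 m/day.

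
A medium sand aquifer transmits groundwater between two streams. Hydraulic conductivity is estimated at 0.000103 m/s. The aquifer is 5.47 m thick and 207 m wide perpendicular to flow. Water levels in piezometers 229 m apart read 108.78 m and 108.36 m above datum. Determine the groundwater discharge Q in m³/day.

18.5

Convert K: 0.000103 m/s × 86400 = 8.899 m/day.
Cross-sectional area A = 207 × 5.47 = 1132 m².
Hydraulic gradient i = (108.78 − 108.36) / 229 = 0.42 / 229 = 0.001834.
Darcy's law: Q = K · A · i = 8.899 × 1132 × 0.001834 = 18.48 m³/day.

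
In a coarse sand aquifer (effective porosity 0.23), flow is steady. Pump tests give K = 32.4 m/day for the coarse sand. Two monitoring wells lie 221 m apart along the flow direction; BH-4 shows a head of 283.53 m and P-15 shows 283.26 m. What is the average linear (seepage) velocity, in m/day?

Hydraulic gradient i = (283.53 − 283.26) / 221 = 0.27 / 221 = 0.001222.
Darcy flux q = K · i = 32.40 × 0.001222 = 0.03958 m/day.
Seepage velocity v = q / n_e = 0.03958 / 0.23 = 0.1721 m/day.

0.172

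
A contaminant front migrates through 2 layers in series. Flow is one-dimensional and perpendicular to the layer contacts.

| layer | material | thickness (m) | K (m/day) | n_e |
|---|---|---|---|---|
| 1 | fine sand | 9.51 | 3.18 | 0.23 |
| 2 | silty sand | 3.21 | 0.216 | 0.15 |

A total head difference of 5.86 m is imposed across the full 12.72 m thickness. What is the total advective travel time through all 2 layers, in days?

With flow normal to the layers, continuity requires the same specific discharge q through every layer.
Σ(b_i/K_i) = 9.51/3.18 + 3.21/0.216 = 17.85 d.
q = Δh / Σ(b_i/K_i) = 5.86 / 17.85 = 0.3283 m/day.
In each layer the seepage velocity is v_i = q/n_i, so the layer transit time is t_i = b_i·n_i / q:
  layer 1 (fine sand): t_1 = 9.51 × 0.23 / 0.3283 = 6.663 d
  layer 2 (silty sand): t_2 = 3.21 × 0.15 / 0.3283 = 1.467 d
Total t = Σ t_i = 8.130 days.

8.13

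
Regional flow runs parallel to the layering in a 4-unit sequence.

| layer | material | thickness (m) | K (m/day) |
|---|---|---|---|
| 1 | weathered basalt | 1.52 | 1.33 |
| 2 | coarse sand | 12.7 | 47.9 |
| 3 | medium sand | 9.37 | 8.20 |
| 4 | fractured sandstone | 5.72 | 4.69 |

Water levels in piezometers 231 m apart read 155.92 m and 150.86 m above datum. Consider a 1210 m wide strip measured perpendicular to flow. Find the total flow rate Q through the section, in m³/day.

Flow is parallel to layering, so each bed carries its own Darcy discharge and the transmissivities add.
Σ(K_i·b_i) = 1.33×1.52 + 47.9×12.7 + 8.20×9.37 + 4.69×5.72 = 714.0 m²/day.
Hydraulic gradient i = (155.92 − 150.86) / 231 = 5.06 / 231 = 0.02190.
Q = Σ(K_i·b_i) · W · i = 714.0 × 1210 × 0.02190 = 18925 m³/day.

18900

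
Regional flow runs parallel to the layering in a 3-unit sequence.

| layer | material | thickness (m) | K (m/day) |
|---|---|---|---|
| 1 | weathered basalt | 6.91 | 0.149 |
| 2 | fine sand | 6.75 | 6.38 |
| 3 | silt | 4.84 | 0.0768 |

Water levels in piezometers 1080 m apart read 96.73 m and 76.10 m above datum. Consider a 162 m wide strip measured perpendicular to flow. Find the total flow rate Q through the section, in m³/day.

Flow is parallel to layering, so each bed carries its own Darcy discharge and the transmissivities add.
Σ(K_i·b_i) = 0.149×6.91 + 6.38×6.75 + 0.0768×4.84 = 44.47 m²/day.
Hydraulic gradient i = (96.73 − 76.10) / 1080 = 20.63 / 1080 = 0.01910.
Q = Σ(K_i·b_i) · W · i = 44.47 × 162 × 0.01910 = 137.6 m³/day.

138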